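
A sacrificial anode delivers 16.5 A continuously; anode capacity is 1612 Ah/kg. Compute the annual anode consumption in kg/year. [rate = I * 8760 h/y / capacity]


Annual consumption = current * hours per year / capacity
Rate = 16.5 * 8760 / 1612 = 89.7 kg/year

89.7 kg/year


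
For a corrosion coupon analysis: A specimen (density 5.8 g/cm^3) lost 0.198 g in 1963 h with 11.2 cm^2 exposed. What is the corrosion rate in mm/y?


Apply the mm/y weight-loss relation: CR = 87600 * W / (D * A * T)
Numerator: 87600 * 0.198 = 17344.8
Denominator: 5.8 * 11.2 * 1963 = 127516.48
CR = 17344.8 / 127516.48 = 0.13602 mm/y

0.13602 mm/y


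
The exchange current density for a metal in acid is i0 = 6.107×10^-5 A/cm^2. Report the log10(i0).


i0 = 6.107×10^-5 A/cm^2
log10(i0) = -4.214

-4.214


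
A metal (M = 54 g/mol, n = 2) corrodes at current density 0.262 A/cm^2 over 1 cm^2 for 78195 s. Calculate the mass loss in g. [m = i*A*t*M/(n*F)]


Apply Faraday's law: m = i*A*t*M / (n*F)
Total charge passed Q = i*A*t = 0.262*1*78195 = 20487.09 C
m = Q*M/(n*F) = 20487.09*54/(2*96485) = 5.733 g

5.733 g


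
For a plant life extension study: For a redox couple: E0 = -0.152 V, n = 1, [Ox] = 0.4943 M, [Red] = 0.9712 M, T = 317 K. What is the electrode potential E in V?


Apply the Nernst equation: E = E0 + (RT/nF)*ln([Ox]/[Red])
Step 1: RT/nF = 8.314*317/(1*96485) = 0.02731552 V
Step 2: [Ox]/[Red] = 0.4943/0.9712 = 0.508958
Step 3: ln(0.508958) = -0.67539
Step 4: correction = 0.02731552 * -0.67539 = -0.018 V
E = -0.152 + -0.018 = -0.17 V

-0.17 V


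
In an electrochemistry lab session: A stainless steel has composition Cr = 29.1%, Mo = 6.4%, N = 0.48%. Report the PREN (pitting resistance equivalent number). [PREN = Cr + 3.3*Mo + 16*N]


Apply the PREN formula: PREN = Cr + 3.3*Mo + 16*N
PREN = 29.1 + 3.3*6.4 + 16*0.48
PREN = 29.1 + 21.12 + 7.68 = 57.9

57.9


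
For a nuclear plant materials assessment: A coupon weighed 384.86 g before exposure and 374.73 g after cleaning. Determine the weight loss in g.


Weight loss = initial − final
WL = 384.86 − 374.73 = 10.13 g

10.13 g


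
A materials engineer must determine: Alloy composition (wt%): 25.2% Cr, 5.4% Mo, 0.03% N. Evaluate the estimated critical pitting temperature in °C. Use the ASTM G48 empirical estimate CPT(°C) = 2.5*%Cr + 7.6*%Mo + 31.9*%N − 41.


Apply the ASTM G48 empirical CPT estimate: CPT(°C) = 2.5*%Cr + 7.6*%Mo + 31.9*%N − 41
2.5*25.2 = 63; 7.6*5.4 = 41.04; 31.9*0.03 = 0.957
CPT = 63 + 41.04 + 0.957 − 41 = 63.997 °C
Rounded to 0.1 °C: CPT ≈ 64.0 °C

64.0 °C


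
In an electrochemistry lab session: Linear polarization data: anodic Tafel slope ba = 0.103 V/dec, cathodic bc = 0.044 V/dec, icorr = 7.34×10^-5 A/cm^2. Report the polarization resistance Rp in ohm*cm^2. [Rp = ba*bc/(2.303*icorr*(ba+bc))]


Apply the Stern-Geary equation: Rp = ba*bc / (2.303*icorr*(ba+bc))
ba*bc = 0.103*0.044 = 0.004532
ba+bc = 0.147; 2.303*icorr*(ba+bc) = 2.303*7.34×10^-5*0.147 = 2.4848909×10^-5
Rp = 0.004532 / 2.4848909×10^-5 = 182.4 ohm*cm^2

182.4 ohm*cm^2


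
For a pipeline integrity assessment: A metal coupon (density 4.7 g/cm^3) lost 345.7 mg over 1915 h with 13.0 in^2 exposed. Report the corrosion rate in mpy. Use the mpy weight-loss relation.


Apply the mpy weight-loss relation: CR = 534 * W / (D * A * T)
Numerator: 534 * 345.7 = 184603.8
Denominator: 4.7 * 13.0 * 1915 = 117006.5
CR = 184603.8 / 117006.5 = 1.578 mpy

1.578 mpy


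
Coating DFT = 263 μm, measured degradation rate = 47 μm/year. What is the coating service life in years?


Service life = thickness / degradation rate
Life = 263 / 47 = 5.6 years

5.6 years


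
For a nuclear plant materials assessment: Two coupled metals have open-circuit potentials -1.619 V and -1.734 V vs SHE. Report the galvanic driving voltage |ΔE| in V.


Driving voltage is the absolute potential difference.
|ΔE| = |-1.619 − (-1.734)| = 0.115 V

0.115 V


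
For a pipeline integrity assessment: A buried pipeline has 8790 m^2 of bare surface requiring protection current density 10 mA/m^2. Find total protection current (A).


I = area * current density, then convert mA → A (÷1000)
I = 8790 * 10 / 1000 = 87.9 A

87.9 A


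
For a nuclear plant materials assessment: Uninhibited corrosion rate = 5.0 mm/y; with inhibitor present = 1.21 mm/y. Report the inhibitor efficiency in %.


Apply the inhibitor-efficiency definition: IE = (CR_blank − CR_inh)/CR_blank × 100
IE = (5.0 − 1.21) / 5.0 × 100
IE = 3.79 / 5.0 × 100 = 75.8 %

75.8 %


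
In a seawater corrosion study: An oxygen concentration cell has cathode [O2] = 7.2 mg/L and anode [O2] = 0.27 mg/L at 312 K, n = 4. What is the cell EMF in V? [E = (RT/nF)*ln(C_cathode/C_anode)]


Apply the Nernst concentration-cell relation: E = (RT/nF)*ln(C_cathode/C_anode)
RT/nF = 8.314*312/(4*96485) = 0.00672117 V
ln(7.2/0.27) = 3.28341
E = 0.00672117 * 3.28341 = 0.02207 V

0.02207 V


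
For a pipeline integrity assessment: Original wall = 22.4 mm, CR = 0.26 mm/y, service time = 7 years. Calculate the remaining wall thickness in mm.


Remaining wall = original − CR × time
t = 22.4 − 0.26*7 = 22.4 − 1.82 = 20.58 mm

20.58 mm


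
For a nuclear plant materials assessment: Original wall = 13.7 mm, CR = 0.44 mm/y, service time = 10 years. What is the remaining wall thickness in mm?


Remaining wall = original − CR × time
t = 13.7 − 0.44*10 = 13.7 − 4.4 = 9.3 mm

9.3 mm


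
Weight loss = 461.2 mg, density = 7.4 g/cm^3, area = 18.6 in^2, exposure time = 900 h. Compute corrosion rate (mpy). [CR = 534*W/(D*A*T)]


Apply the mpy weight-loss relation: CR = 534 * W / (D * A * T)
Numerator: 534 * 461.2 = 246280.8
Denominator: 7.4 * 18.6 * 900 = 123876.0
CR = 246280.8 / 123876.0 = 1.98812 mpy

1.98812 mpy


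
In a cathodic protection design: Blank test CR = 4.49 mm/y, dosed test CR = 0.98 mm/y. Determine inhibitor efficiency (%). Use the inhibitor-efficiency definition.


Apply the inhibitor-efficiency definition: IE = (CR_blank − CR_inh)/CR_blank × 100
IE = (4.49 − 0.98) / 4.49 × 100
IE = 3.51 / 4.49 × 100 = 78.2 %

78.2 %


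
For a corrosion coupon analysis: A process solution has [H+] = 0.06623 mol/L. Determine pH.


pH = −log10[H+]
pH = −log10(0.06623) = 1.18

1.18


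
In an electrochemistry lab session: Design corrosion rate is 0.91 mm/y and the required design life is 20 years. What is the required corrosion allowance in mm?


Corrosion allowance = CR × design life
CA = 0.91 * 20 = 18.2 mm

18.2 mm


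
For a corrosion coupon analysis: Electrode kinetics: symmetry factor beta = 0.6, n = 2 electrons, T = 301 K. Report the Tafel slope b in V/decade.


Apply the Tafel slope relation: b = 2.303*R*T/(beta*n*F)
Numerator: 2.303 * 8.314 * 301 = 5763.29
Denominator: 0.6 * 2 * 96485 = 115782.0
b = 5763.29 / 115782.0 = 0.0498 V/decade

0.0498 V/decade


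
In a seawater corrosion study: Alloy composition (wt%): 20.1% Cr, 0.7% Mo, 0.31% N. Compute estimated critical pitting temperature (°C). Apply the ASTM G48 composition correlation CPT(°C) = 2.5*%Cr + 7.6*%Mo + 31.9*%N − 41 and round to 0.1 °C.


Apply the ASTM G48 empirical CPT estimate: CPT(°C) = 2.5*%Cr + 7.6*%Mo + 31.9*%N − 41
2.5*20.1 = 50.25; 7.6*0.7 = 5.32; 31.9*0.31 = 9.889
CPT = 50.25 + 5.32 + 9.889 − 41 = 24.459 °C
Rounded to 0.1 °C: CPT ≈ 24.5 °C

24.5 °C


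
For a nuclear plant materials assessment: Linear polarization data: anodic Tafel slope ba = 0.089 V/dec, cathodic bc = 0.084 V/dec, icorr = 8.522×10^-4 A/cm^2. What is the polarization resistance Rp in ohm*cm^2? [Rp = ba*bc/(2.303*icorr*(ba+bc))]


Apply the Stern-Geary equation: Rp = ba*bc / (2.303*icorr*(ba+bc))
ba*bc = 0.089*0.084 = 0.007476
ba+bc = 0.173; 2.303*icorr*(ba+bc) = 2.303*8.522×10^-4*0.173 = 3.3953267×10^-4
Rp = 0.007476 / 3.3953267×10^-4 = 22.02 ohm*cm^2

22.02 ohm*cm^2


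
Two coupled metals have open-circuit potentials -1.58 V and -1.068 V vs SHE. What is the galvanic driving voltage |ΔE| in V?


Driving voltage is the absolute potential difference.
|ΔE| = |-1.58 − (-1.068)| = 0.512 V

0.512 V


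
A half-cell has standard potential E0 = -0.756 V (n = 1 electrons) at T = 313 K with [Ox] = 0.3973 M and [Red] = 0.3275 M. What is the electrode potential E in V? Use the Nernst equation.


Apply the Nernst equation: E = E0 + (RT/nF)*ln([Ox]/[Red])
Step 1: RT/nF = 8.314*313/(1*96485) = 0.02697085 V
Step 2: [Ox]/[Red] = 0.3973/0.3275 = 1.21313
Step 3: ln(1.21313) = 0.193204
Step 4: correction = 0.02697085 * 0.193204 = 0.0052 V
E = -0.756 + 0.0052 = -0.7508 V

-0.7508 V


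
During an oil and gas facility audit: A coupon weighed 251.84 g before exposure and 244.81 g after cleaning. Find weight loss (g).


Weight loss = initial − final
WL = 251.84 − 244.81 = 7.03 g

7.03 g


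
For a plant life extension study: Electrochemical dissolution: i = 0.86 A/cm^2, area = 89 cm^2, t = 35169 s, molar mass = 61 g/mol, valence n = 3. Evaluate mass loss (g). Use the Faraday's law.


Apply Faraday's law: m = i*A*t*M / (n*F)
Total charge passed Q = i*A*t = 0.86*89*35169 = 2691835.26 C
m = Q*M/(n*F) = 2691835.26*61/(3*96485) = 567.28 g

567.28 g


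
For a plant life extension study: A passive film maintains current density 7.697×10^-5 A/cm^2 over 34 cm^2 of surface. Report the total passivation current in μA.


I = i_pass * A, then convert A → μA (×10^6)
I = 7.697×10^-5 * 34 * 10^6 = 2616.98 μA

2616.98 μA


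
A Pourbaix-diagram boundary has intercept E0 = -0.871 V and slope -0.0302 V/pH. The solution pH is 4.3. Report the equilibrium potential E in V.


Apply the Pourbaix line equation: E = E0 + slope*pH
E = -0.871 + (-0.0302)*4.3 = -0.871 + (-0.12986) = -1.00086 V
Rounded to 3 decimal places: E = -1.001 V

-1.001 V


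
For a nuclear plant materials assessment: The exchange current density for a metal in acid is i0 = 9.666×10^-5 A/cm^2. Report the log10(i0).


i0 = 9.666×10^-5 A/cm^2
log10(i0) = -4.015

-4.015


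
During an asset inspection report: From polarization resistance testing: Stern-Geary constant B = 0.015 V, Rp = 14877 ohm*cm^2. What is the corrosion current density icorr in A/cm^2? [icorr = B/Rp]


Apply the Stern-Geary relation: icorr = B / Rp
icorr = 0.015 / 14877 = 1.008×10^-6 A/cm^2

1.008×10^-6 A/cm^2


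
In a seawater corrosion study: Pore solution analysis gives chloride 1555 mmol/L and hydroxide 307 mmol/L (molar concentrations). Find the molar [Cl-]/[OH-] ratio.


Threshold parameter = [Cl-] / [OH-] (molar basis; both in mmol/L, so units cancel)
Ratio = 1555 / 307 = 5.07

5.07


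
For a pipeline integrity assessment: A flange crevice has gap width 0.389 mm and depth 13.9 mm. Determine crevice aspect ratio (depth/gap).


Aspect ratio = depth / gap
Ratio = 13.9 / 0.389 = 35.7

35.7


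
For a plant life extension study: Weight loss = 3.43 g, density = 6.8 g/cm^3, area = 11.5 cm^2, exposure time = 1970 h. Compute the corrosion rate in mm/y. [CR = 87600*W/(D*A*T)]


Apply the mm/y weight-loss relation: CR = 87600 * W / (D * A * T)
Numerator: 87600 * 3.43 = 300468.0
Denominator: 6.8 * 11.5 * 1970 = 154054.0
CR = 300468.0 / 154054.0 = 1.950407 mm/y

1.950407 mm/y


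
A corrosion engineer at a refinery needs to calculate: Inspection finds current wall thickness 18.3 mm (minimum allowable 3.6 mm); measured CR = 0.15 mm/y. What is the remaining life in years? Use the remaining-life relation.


Apply the remaining-life relation: RL = (t_current − t_min) / CR
RL = (18.3 − 3.6) / 0.15 = 14.7 / 0.15 = 98.0 years

98.0 years


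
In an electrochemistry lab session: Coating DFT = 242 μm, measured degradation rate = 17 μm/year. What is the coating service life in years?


Service life = thickness / degradation rate
Life = 242 / 17 = 14.2 years

14.2 years


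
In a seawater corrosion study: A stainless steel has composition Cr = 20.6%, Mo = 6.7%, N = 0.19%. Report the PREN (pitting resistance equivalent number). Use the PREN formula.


Apply the PREN formula: PREN = Cr + 3.3*Mo + 16*N
PREN = 20.6 + 3.3*6.7 + 16*0.19
PREN = 20.6 + 22.11 + 3.04 = 45.75

45.75


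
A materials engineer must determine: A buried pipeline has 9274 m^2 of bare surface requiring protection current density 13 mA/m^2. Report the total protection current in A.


I = area * current density, then convert mA → A (÷1000)
I = 9274 * 13 / 1000 = 120.56 A

120.56 A


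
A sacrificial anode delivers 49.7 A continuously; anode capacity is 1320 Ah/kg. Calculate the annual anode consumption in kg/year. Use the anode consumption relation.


Annual consumption = current * hours per year / capacity
Rate = 49.7 * 8760 / 1320 = 329.8 kg/year

329.8 kg/year


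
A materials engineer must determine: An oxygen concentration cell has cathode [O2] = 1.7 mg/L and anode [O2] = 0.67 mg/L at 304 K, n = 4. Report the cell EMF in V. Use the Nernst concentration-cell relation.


Apply the Nernst concentration-cell relation: E = (RT/nF)*ln(C_cathode/C_anode)
RT/nF = 8.314*304/(4*96485) = 0.00654883 V
ln(1.7/0.67) = 0.93111
E = 0.00654883 * 0.93111 = 0.0061 V

0.0061 V


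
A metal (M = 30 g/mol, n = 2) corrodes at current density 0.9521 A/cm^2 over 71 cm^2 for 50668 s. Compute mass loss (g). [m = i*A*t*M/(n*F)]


Apply Faraday's law: m = i*A*t*M / (n*F)
Total charge passed Q = i*A*t = 0.9521*71*50668 = 3425111.1988 C
m = Q*M/(n*F) = 3425111.1988*30/(2*96485) = 532.4835 g

532.4835 g


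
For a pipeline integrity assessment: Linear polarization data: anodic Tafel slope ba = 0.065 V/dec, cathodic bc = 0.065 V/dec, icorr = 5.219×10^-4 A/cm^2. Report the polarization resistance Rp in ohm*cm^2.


Apply the Stern-Geary equation: Rp = ba*bc / (2.303*icorr*(ba+bc))
ba*bc = 0.065*0.065 = 0.004225
ba+bc = 0.13; 2.303*icorr*(ba+bc) = 2.303*5.219×10^-4*0.13 = 1.5625164×10^-4
Rp = 0.004225 / 1.5625164×10^-4 = 27.04 ohm*cm^2

27.04 ohm*cm^2


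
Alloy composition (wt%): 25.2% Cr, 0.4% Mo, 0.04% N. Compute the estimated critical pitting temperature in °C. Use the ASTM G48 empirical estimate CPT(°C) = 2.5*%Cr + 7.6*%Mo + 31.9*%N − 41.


Apply the ASTM G48 empirical CPT estimate: CPT(°C) = 2.5*%Cr + 7.6*%Mo + 31.9*%N − 41
2.5*25.2 = 63; 7.6*0.4 = 3.04; 31.9*0.04 = 1.276
CPT = 63 + 3.04 + 1.276 − 41 = 26.316 °C
Rounded to 0.1 °C: CPT ≈ 26.3 °C

26.3 °C


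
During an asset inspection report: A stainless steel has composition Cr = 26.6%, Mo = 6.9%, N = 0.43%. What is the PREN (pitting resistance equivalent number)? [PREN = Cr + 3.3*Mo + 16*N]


Apply the PREN formula: PREN = Cr + 3.3*Mo + 16*N
PREN = 26.6 + 3.3*6.9 + 16*0.43
PREN = 26.6 + 22.77 + 6.88 = 56.25

56.25


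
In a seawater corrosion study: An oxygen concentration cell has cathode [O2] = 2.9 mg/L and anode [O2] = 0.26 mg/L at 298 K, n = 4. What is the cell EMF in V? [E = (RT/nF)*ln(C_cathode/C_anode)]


Apply the Nernst concentration-cell relation: E = (RT/nF)*ln(C_cathode/C_anode)
RT/nF = 8.314*298/(4*96485) = 0.00641958 V
ln(2.9/0.26) = 2.41178
E = 0.00641958 * 2.41178 = 0.01548 V

0.01548 V


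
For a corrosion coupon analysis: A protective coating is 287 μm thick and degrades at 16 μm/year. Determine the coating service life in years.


Service life = thickness / degradation rate
Life = 287 / 16 = 17.9 years

17.9 years


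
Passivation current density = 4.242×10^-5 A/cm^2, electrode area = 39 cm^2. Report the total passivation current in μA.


I = i_pass * A, then convert A → μA (×10^6)
I = 4.242×10^-5 * 39 * 10^6 = 1654.38 μA

1654.38 μA


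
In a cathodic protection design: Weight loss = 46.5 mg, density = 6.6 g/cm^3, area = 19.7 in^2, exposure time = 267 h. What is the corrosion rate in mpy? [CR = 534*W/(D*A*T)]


Apply the mpy weight-loss relation: CR = 534 * W / (D * A * T)
Numerator: 534 * 46.5 = 24831.0
Denominator: 6.6 * 19.7 * 267 = 34715.34
CR = 24831.0 / 34715.34 = 0.71527 mpy

0.71527 mpy


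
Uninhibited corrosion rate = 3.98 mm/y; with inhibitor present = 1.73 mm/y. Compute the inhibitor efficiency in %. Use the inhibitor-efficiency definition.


Apply the inhibitor-efficiency definition: IE = (CR_blank − CR_inh)/CR_blank × 100
IE = (3.98 − 1.73) / 3.98 × 100
IE = 2.25 / 3.98 × 100 = 56.5 %

56.5 %


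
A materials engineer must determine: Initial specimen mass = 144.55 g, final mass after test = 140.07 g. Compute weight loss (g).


Weight loss = initial − final
WL = 144.55 − 140.07 = 4.48 g

4.48 g


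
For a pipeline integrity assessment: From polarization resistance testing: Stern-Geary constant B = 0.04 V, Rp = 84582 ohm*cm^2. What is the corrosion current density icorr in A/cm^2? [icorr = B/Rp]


Apply the Stern-Geary relation: icorr = B / Rp
icorr = 0.04 / 84582 = 4.729×10^-7 A/cm^2

4.729×10^-7 A/cm^2


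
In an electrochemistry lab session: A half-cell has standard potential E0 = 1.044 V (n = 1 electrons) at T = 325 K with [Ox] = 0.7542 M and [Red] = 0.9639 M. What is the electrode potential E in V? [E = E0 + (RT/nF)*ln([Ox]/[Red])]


Apply the Nernst equation: E = E0 + (RT/nF)*ln([Ox]/[Red])
Step 1: RT/nF = 8.314*325/(1*96485) = 0.02800487 V
Step 2: [Ox]/[Red] = 0.7542/0.9639 = 0.782446
Step 3: ln(0.782446) = -0.24533
Step 4: correction = 0.02800487 * -0.24533 = -0.007 V
E = 1.044 + -0.007 = 1.037 V

1.037 V


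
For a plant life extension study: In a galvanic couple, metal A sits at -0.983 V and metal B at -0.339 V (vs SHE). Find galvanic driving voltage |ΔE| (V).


Driving voltage is the absolute potential difference.
|ΔE| = |-0.983 − (-0.339)| = 0.644 V

0.644 V


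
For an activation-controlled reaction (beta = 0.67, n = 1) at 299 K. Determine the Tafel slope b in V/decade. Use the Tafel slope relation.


Apply the Tafel slope relation: b = 2.303*R*T/(beta*n*F)
Numerator: 2.303 * 8.314 * 299 = 5725.0
Denominator: 0.67 * 1 * 96485 = 64644.95
b = 5725.0 / 64644.95 = 0.0886 V/decade

0.0886 V/decade


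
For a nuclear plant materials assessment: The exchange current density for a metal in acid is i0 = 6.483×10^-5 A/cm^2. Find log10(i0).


i0 = 6.483×10^-5 A/cm^2
log10(i0) = -4.188

-4.188


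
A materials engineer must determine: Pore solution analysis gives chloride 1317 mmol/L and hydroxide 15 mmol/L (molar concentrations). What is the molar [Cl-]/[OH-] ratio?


Threshold parameter = [Cl-] / [OH-] (molar basis; both in mmol/L, so units cancel)
Ratio = 1317 / 15 = 87.8

87.8


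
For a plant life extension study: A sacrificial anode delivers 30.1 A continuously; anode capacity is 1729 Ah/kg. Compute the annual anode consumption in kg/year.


Annual consumption = current * hours per year / capacity
Rate = 30.1 * 8760 / 1729 = 152.5 kg/year

152.5 kg/year


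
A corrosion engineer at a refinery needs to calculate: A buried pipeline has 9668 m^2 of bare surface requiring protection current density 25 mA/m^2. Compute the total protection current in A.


I = area * current density, then convert mA → A (÷1000)
I = 9668 * 25 / 1000 = 241.7 A

241.7 A


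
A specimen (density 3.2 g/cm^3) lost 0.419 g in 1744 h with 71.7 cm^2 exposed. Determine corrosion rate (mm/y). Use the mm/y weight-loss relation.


Apply the mm/y weight-loss relation: CR = 87600 * W / (D * A * T)
Numerator: 87600 * 0.419 = 36704.4
Denominator: 3.2 * 71.7 * 1744 = 400143.36
CR = 36704.4 / 400143.36 = 0.091728 mm/y

0.091728 mm/y


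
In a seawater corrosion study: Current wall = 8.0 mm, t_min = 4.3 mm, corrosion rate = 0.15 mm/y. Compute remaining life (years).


Apply the remaining-life relation: RL = (t_current − t_min) / CR
RL = (8.0 − 4.3) / 0.15 = 3.7 / 0.15 = 24.7 years

24.7 years


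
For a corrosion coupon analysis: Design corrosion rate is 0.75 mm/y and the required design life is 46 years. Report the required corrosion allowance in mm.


Corrosion allowance = CR × design life
CA = 0.75 * 46 = 34.5 mm

34.5 mm


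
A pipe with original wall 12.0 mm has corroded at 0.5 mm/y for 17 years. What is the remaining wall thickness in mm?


Remaining wall = original − CR × time
t = 12.0 − 0.5*17 = 12.0 − 8.5 = 3.5 mm

3.5 mm


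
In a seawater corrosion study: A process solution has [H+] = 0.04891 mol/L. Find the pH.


pH = −log10[H+]
pH = −log10(0.04891) = 1.31

1.31


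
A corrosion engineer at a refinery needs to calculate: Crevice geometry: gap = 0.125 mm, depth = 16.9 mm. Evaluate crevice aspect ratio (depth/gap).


Aspect ratio = depth / gap
Ratio = 16.9 / 0.125 = 135.2

135.2


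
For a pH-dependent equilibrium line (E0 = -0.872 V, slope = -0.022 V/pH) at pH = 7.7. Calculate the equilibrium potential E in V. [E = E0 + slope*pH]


Apply the Pourbaix line equation: E = E0 + slope*pH
E = -0.872 + (-0.022)*7.7 = -0.872 + (-0.1694) = -1.0414 V
Rounded to 4 decimal places: E = -1.0414 V

-1.0414 V


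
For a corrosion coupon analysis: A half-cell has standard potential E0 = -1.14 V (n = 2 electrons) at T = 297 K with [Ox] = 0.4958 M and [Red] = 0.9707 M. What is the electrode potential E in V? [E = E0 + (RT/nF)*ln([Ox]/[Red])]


Apply the Nernst equation: E = E0 + (RT/nF)*ln([Ox]/[Red])
Step 1: RT/nF = 8.314*297/(2*96485) = 0.01279607 V
Step 2: [Ox]/[Red] = 0.4958/0.9707 = 0.510765
Step 3: ln(0.510765) = -0.671846
Step 4: correction = 0.01279607 * -0.671846 = -0.0086 V
E = -1.14 + -0.0086 = -1.1486 V

-1.1486 V


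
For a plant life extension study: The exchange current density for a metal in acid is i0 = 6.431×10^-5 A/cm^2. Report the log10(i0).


i0 = 6.431×10^-5 A/cm^2
log10(i0) = -4.192

-4.192


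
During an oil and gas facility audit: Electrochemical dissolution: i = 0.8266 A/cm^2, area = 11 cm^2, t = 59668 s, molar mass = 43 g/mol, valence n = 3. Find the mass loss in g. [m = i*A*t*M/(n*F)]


Apply Faraday's law: m = i*A*t*M / (n*F)
Total charge passed Q = i*A*t = 0.8266*11*59668 = 542537.2568 C
m = Q*M/(n*F) = 542537.2568*43/(3*96485) = 80.5966 g

80.5966 g


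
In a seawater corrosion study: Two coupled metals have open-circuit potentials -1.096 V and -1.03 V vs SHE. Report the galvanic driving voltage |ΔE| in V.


Driving voltage is the absolute potential difference.
|ΔE| = |-1.096 − (-1.03)| = 0.066 V

0.066 V


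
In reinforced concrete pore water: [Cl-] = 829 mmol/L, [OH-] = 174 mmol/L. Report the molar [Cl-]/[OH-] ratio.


Threshold parameter = [Cl-] / [OH-] (molar basis; both in mmol/L, so units cancel)
Ratio = 829 / 174 = 4.76

4.76


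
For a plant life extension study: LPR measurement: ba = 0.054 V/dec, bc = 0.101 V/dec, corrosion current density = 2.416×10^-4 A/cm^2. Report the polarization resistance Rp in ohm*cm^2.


Apply the Stern-Geary equation: Rp = ba*bc / (2.303*icorr*(ba+bc))
ba*bc = 0.054*0.101 = 0.005454
ba+bc = 0.155; 2.303*icorr*(ba+bc) = 2.303*2.416×10^-4*0.155 = 8.6242744×10^-5
Rp = 0.005454 / 8.6242744×10^-5 = 63.24 ohm*cm^2

63.24 ohm*cm^2


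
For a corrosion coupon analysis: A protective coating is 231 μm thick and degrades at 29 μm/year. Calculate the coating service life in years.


Service life = thickness / degradation rate
Life = 231 / 29 = 8.0 years

8.0 years


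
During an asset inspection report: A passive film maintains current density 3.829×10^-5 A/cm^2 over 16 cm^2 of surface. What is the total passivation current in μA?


I = i_pass * A, then convert A → μA (×10^6)
I = 3.829×10^-5 * 16 * 10^6 = 612.64 μA

612.64 μA


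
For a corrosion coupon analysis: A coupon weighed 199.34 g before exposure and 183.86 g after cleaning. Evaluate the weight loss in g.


Weight loss = initial − final
WL = 199.34 − 183.86 = 15.48 g

15.48 g


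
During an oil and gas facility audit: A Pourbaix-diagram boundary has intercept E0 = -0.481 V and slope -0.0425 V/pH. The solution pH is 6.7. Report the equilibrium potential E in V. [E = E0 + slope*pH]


Apply the Pourbaix line equation: E = E0 + slope*pH
E = -0.481 + (-0.0425)*6.7 = -0.481 + (-0.28475) = -0.76575 V
Rounded to 3 decimal places: E = -0.766 V

-0.766 V


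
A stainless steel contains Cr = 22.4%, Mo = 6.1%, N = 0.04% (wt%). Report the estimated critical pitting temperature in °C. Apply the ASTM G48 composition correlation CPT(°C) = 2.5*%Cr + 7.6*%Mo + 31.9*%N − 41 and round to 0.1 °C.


Apply the ASTM G48 empirical CPT estimate: CPT(°C) = 2.5*%Cr + 7.6*%Mo + 31.9*%N − 41
2.5*22.4 = 56; 7.6*6.1 = 46.36; 31.9*0.04 = 1.276
CPT = 56 + 46.36 + 1.276 − 41 = 62.636 °C
Rounded to 0.1 °C: CPT ≈ 62.6 °C

62.6 °C


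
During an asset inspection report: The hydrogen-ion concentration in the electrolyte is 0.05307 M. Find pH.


pH = −log10[H+]
pH = −log10(0.05307) = 1.28

1.28


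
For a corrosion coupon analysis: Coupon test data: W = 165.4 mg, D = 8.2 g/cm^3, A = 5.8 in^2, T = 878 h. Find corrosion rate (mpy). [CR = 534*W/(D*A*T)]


Apply the mpy weight-loss relation: CR = 534 * W / (D * A * T)
Numerator: 534 * 165.4 = 88323.6
Denominator: 8.2 * 5.8 * 878 = 41757.68
CR = 88323.6 / 41757.68 = 2.115 mpy

2.115 mpy


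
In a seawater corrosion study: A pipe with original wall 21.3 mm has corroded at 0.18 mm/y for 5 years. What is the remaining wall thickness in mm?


Remaining wall = original − CR × time
t = 21.3 − 0.18*5 = 21.3 − 0.9 = 20.4 mm

20.4 mm


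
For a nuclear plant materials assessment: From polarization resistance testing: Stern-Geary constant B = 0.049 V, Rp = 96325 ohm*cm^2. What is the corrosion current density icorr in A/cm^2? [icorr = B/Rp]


Apply the Stern-Geary relation: icorr = B / Rp
icorr = 0.049 / 96325 = 5.087×10^-7 A/cm^2

5.087×10^-7 A/cm^2


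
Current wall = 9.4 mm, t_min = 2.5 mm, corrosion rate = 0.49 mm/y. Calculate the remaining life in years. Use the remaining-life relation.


Apply the remaining-life relation: RL = (t_current − t_min) / CR
RL = (9.4 − 2.5) / 0.49 = 6.9 / 0.49 = 14.1 years

14.1 years


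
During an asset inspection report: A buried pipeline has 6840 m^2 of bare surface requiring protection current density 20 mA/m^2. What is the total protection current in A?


I = area * current density, then convert mA → A (÷1000)
I = 6840 * 20 / 1000 = 136.8 A

136.8 A


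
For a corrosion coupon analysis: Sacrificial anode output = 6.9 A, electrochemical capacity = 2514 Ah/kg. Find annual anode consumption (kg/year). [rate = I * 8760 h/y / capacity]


Annual consumption = current * hours per year / capacity
Rate = 6.9 * 8760 / 2514 = 24.0 kg/year

24.0 kg/year


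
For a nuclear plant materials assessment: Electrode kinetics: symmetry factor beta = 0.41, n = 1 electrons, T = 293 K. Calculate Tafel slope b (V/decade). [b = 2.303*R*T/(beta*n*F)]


Apply the Tafel slope relation: b = 2.303*R*T/(beta*n*F)
Numerator: 2.303 * 8.314 * 293 = 5610.11
Denominator: 0.41 * 1 * 96485 = 39558.85
b = 5610.11 / 39558.85 = 0.142 V/decade

0.142 V/decade


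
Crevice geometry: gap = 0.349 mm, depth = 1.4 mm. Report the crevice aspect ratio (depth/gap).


Aspect ratio = depth / gap
Ratio = 1.4 / 0.349 = 4.0

4.0


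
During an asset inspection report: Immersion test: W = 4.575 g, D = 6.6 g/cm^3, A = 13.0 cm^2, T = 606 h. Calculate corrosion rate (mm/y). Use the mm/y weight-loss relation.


Apply the mm/y weight-loss relation: CR = 87600 * W / (D * A * T)
Numerator: 87600 * 4.575 = 400770.0
Denominator: 6.6 * 13.0 * 606 = 51994.8
CR = 400770.0 / 51994.8 = 7.707886 mm/y

7.707886 mm/y


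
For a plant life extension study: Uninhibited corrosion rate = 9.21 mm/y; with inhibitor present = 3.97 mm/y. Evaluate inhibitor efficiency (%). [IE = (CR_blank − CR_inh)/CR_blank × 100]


Apply the inhibitor-efficiency definition: IE = (CR_blank − CR_inh)/CR_blank × 100
IE = (9.21 − 3.97) / 9.21 × 100
IE = 5.24 / 9.21 × 100 = 56.9 %

56.9 %


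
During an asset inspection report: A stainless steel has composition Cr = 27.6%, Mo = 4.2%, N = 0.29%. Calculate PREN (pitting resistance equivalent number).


Apply the PREN formula: PREN = Cr + 3.3*Mo + 16*N
PREN = 27.6 + 3.3*4.2 + 16*0.29
PREN = 27.6 + 13.86 + 4.64 = 46.1

46.1


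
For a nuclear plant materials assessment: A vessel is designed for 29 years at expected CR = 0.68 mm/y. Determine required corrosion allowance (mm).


Corrosion allowance = CR × design life
CA = 0.68 * 29 = 19.72 mm

19.72 mm


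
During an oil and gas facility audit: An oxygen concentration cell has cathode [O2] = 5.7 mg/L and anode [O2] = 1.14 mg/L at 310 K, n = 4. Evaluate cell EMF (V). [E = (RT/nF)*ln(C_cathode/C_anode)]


Apply the Nernst concentration-cell relation: E = (RT/nF)*ln(C_cathode/C_anode)
RT/nF = 8.314*310/(4*96485) = 0.00667808 V
ln(5.7/1.14) = 1.60944
E = 0.00667808 * 1.60944 = 0.01075 V

0.01075 V


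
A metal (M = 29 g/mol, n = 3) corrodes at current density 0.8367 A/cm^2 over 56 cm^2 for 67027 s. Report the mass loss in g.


Apply Faraday's law: m = i*A*t*M / (n*F)
Total charge passed Q = i*A*t = 0.8367*56*67027 = 3140563.4904 C
m = Q*M/(n*F) = 3140563.4904*29/(3*96485) = 314.64767 g

314.64767 g


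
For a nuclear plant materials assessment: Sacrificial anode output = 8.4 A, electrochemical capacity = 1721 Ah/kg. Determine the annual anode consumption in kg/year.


Annual consumption = current * hours per year / capacity
Rate = 8.4 * 8760 / 1721 = 42.8 kg/year

42.8 kg/year


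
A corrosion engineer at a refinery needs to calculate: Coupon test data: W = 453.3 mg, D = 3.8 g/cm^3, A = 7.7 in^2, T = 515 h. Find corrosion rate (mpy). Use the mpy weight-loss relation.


Apply the mpy weight-loss relation: CR = 534 * W / (D * A * T)
Numerator: 534 * 453.3 = 242062.2
Denominator: 3.8 * 7.7 * 515 = 15068.9
CR = 242062.2 / 15068.9 = 16.064 mpy

16.064 mpy


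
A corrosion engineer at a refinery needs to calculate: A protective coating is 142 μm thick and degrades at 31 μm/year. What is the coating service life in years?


Service life = thickness / degradation rate
Life = 142 / 31 = 4.6 years

4.6 years


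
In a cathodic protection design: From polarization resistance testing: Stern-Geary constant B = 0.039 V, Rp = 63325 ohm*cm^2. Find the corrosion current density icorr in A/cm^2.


Apply the Stern-Geary relation: icorr = B / Rp
icorr = 0.039 / 63325 = 6.159×10^-7 A/cm^2

6.159×10^-7 A/cm^2


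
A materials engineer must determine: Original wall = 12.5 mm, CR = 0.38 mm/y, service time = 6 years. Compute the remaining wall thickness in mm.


Remaining wall = original − CR × time
t = 12.5 − 0.38*6 = 12.5 − 2.28 = 10.22 mm

10.22 mm


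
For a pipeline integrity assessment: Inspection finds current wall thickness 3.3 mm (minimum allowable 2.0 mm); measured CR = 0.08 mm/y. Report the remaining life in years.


Apply the remaining-life relation: RL = (t_current − t_min) / CR
RL = (3.3 − 2.0) / 0.08 = 1.3 / 0.08 = 16.3 years

16.3 years


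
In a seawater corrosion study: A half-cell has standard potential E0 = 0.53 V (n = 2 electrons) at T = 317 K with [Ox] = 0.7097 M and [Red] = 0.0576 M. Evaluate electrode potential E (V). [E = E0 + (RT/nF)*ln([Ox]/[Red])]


Apply the Nernst equation: E = E0 + (RT/nF)*ln([Ox]/[Red])
Step 1: RT/nF = 8.314*317/(2*96485) = 0.01365776 V
Step 2: [Ox]/[Red] = 0.7097/0.0576 = 12.321181
Step 3: ln(12.321181) = 2.51132
Step 4: correction = 0.01365776 * 2.51132 = 0.0343 V
E = 0.53 + 0.0343 = 0.5643 V

0.5643 V


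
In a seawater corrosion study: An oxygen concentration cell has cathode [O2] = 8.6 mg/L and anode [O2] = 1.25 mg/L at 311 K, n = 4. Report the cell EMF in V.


Apply the Nernst concentration-cell relation: E = (RT/nF)*ln(C_cathode/C_anode)
RT/nF = 8.314*311/(4*96485) = 0.00669963 V
ln(8.6/1.25) = 1.92862
E = 0.00669963 * 1.92862 = 0.01292 V

0.01292 V


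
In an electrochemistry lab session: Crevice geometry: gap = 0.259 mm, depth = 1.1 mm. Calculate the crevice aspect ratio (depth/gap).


Aspect ratio = depth / gap
Ratio = 1.1 / 0.259 = 4.2

4.2


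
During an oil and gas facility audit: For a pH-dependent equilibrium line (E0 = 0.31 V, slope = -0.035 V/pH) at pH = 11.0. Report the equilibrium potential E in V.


Apply the Pourbaix line equation: E = E0 + slope*pH
E = 0.31 + (-0.035)*11.0 = 0.31 + (-0.385) = -0.075 V
Rounded to 4 decimal places: E = -0.0750 V

-0.0750 V


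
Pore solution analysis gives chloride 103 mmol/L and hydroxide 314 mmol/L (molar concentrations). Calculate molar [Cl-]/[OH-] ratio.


Threshold parameter = [Cl-] / [OH-] (molar basis; both in mmol/L, so units cancel)
Ratio = 103 / 314 = 0.33

0.33


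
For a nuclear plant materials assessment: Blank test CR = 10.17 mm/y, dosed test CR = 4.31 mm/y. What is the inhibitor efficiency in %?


Apply the inhibitor-efficiency definition: IE = (CR_blank − CR_inh)/CR_blank × 100
IE = (10.17 − 4.31) / 10.17 × 100
IE = 5.86 / 10.17 × 100 = 57.6 %

57.6 %


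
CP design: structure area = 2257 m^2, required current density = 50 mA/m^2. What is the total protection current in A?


I = area * current density, then convert mA → A (÷1000)
I = 2257 * 50 / 1000 = 112.85 A

112.85 A


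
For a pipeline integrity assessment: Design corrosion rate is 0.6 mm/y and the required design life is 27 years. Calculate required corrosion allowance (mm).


Corrosion allowance = CR × design life
CA = 0.6 * 27 = 16.2 mm

16.2 mm


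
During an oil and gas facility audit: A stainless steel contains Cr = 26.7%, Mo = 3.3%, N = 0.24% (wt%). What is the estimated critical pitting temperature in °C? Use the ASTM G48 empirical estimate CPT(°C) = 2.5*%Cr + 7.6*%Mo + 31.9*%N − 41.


Apply the ASTM G48 empirical CPT estimate: CPT(°C) = 2.5*%Cr + 7.6*%Mo + 31.9*%N − 41
2.5*26.7 = 66.75; 7.6*3.3 = 25.08; 31.9*0.24 = 7.656
CPT = 66.75 + 25.08 + 7.656 − 41 = 58.486 °C
Rounded to 0.1 °C: CPT ≈ 58.5 °C

58.5 °C


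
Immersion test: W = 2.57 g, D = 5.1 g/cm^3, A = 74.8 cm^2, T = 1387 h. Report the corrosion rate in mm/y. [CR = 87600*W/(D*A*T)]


Apply the mm/y weight-loss relation: CR = 87600 * W / (D * A * T)
Numerator: 87600 * 2.57 = 225132.0
Denominator: 5.1 * 74.8 * 1387 = 529112.76
CR = 225132.0 / 529112.76 = 0.42549 mm/y

0.42549 mm/y


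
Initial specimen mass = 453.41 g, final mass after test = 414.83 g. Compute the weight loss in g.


Weight loss = initial − final
WL = 453.41 − 414.83 = 38.58 g

38.58 g


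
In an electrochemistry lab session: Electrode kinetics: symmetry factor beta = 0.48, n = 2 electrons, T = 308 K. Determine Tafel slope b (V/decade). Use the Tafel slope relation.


Apply the Tafel slope relation: b = 2.303*R*T/(beta*n*F)
Numerator: 2.303 * 8.314 * 308 = 5897.32
Denominator: 0.48 * 2 * 96485 = 92625.6
b = 5897.32 / 92625.6 = 0.0637 V/decade

0.0637 V/decade


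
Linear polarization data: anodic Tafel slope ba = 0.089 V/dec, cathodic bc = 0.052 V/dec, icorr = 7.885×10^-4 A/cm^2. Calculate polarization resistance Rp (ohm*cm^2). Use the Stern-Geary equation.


Apply the Stern-Geary equation: Rp = ba*bc / (2.303*icorr*(ba+bc))
ba*bc = 0.089*0.052 = 0.004628
ba+bc = 0.141; 2.303*icorr*(ba+bc) = 2.303*7.885×10^-4*0.141 = 2.5604409×10^-4
Rp = 0.004628 / 2.5604409×10^-4 = 18.1 ohm*cm^2

18.1 ohm*cm^2


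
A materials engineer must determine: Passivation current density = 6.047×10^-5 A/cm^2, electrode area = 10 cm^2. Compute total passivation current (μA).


I = i_pass * A, then convert A → μA (×10^6)
I = 6.047×10^-5 * 10 * 10^6 = 604.7 μA

604.7 μA


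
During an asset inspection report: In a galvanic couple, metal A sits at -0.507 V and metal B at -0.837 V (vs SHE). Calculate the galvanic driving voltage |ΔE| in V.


Driving voltage is the absolute potential difference.
|ΔE| = |-0.507 − (-0.837)| = 0.33 V

0.33 V


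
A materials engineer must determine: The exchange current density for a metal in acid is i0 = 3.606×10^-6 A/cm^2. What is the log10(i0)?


i0 = 3.606×10^-6 A/cm^2
log10(i0) = -5.443

-5.443


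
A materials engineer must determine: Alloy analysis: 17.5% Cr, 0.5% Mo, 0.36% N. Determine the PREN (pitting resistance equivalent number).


Apply the PREN formula: PREN = Cr + 3.3*Mo + 16*N
PREN = 17.5 + 3.3*0.5 + 16*0.36
PREN = 17.5 + 1.65 + 5.76 = 24.91

24.91


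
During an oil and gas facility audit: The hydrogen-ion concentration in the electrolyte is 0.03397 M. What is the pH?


pH = −log10[H+]
pH = −log10(0.03397) = 1.47

1.47


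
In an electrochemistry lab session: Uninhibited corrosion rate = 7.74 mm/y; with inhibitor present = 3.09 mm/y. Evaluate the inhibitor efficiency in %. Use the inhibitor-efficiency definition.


Apply the inhibitor-efficiency definition: IE = (CR_blank − CR_inh)/CR_blank × 100
IE = (7.74 − 3.09) / 7.74 × 100
IE = 4.65 / 7.74 × 100 = 60.1 %

60.1 %


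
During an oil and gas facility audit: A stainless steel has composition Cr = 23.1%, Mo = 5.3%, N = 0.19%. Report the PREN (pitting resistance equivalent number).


Apply the PREN formula: PREN = Cr + 3.3*Mo + 16*N
PREN = 23.1 + 3.3*5.3 + 16*0.19
PREN = 23.1 + 17.49 + 3.04 = 43.63

43.63


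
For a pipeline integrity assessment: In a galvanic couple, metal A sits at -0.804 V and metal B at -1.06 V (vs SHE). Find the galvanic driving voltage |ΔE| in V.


Driving voltage is the absolute potential difference.
|ΔE| = |-0.804 − (-1.06)| = 0.256 V

0.256 V


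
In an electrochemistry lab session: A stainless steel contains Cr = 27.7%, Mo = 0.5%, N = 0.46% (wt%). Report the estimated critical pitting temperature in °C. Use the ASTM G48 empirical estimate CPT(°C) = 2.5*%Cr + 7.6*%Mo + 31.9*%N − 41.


Apply the ASTM G48 empirical CPT estimate: CPT(°C) = 2.5*%Cr + 7.6*%Mo + 31.9*%N − 41
2.5*27.7 = 69.25; 7.6*0.5 = 3.8; 31.9*0.46 = 14.674
CPT = 69.25 + 3.8 + 14.674 − 41 = 46.724 °C
Rounded to 0.1 °C: CPT ≈ 46.7 °C

46.7 °C


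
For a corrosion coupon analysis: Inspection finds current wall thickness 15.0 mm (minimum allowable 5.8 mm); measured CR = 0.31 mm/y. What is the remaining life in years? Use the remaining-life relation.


Apply the remaining-life relation: RL = (t_current − t_min) / CR
RL = (15.0 − 5.8) / 0.31 = 9.2 / 0.31 = 29.7 years

29.7 years


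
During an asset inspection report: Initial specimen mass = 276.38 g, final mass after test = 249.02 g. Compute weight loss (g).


Weight loss = initial − final
WL = 276.38 − 249.02 = 27.36 g

27.36 g


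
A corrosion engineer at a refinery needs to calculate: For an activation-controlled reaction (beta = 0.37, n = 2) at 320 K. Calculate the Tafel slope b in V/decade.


Apply the Tafel slope relation: b = 2.303*R*T/(beta*n*F)
Numerator: 2.303 * 8.314 * 320 = 6127.09
Denominator: 0.37 * 2 * 96485 = 71398.9
b = 6127.09 / 71398.9 = 0.0858 V/decade

0.0858 V/decade


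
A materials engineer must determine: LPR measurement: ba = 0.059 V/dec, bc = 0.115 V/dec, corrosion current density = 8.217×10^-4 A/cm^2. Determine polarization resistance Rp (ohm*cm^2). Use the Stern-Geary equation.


Apply the Stern-Geary equation: Rp = ba*bc / (2.303*icorr*(ba+bc))
ba*bc = 0.059*0.115 = 0.006785
ba+bc = 0.174; 2.303*icorr*(ba+bc) = 2.303*8.217×10^-4*0.174 = 3.2927327×10^-4
Rp = 0.006785 / 3.2927327×10^-4 = 20.61 ohm*cm^2

20.61 ohm*cm^2


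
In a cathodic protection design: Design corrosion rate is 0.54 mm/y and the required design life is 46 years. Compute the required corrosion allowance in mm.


Corrosion allowance = CR × design life
CA = 0.54 * 46 = 24.84 mm

24.84 mm


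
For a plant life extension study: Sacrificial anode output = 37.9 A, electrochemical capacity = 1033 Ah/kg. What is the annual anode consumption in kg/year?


Annual consumption = current * hours per year / capacity
Rate = 37.9 * 8760 / 1033 = 321.4 kg/year

321.4 kg/year


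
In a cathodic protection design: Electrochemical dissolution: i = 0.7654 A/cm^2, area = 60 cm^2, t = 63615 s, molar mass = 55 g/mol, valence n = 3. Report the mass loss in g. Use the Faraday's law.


Apply Faraday's law: m = i*A*t*M / (n*F)
Total charge passed Q = i*A*t = 0.7654*60*63615 = 2921455.26 C
m = Q*M/(n*F) = 2921455.26*55/(3*96485) = 555.1123 g

555.1123 g
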